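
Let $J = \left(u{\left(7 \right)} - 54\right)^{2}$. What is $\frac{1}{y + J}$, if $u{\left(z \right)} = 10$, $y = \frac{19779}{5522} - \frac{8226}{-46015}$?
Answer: $\frac{254094830}{492883145537} \approx 0.00051553$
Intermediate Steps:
$y = \frac{955554657}{254094830}$ ($y = 19779 \cdot \frac{1}{5522} - - \frac{8226}{46015} = \frac{19779}{5522} + \frac{8226}{46015} = \frac{955554657}{254094830} \approx 3.7606$)
$J = 1936$ ($J = \left(10 - 54\right)^{2} = \left(-44\right)^{2} = 1936$)
$\frac{1}{y + J} = \frac{1}{\frac{955554657}{254094830} + 1936} = \frac{1}{\frac{492883145537}{254094830}} = \frac{254094830}{492883145537}$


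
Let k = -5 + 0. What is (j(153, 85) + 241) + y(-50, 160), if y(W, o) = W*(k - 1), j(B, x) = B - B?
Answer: 541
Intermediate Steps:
k = -5
j(B, x) = 0
y(W, o) = -6*W (y(W, o) = W*(-5 - 1) = W*(-6) = -6*W)
(j(153, 85) + 241) + y(-50, 160) = (0 + 241) - 6*(-50) = 241 + 300 = 541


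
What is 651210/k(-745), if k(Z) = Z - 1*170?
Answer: -43414/61 ≈ -711.71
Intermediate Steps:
k(Z) = -170 + Z (k(Z) = Z - 170 = -170 + Z)
651210/k(-745) = 651210/(-170 - 745) = 651210/(-915) = 651210*(-1/915) = -43414/61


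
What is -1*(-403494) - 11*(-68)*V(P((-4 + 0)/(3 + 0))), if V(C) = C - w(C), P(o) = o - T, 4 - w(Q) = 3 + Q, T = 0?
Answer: 1202254/3 ≈ 4.0075e+5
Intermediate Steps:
w(Q) = 1 - Q (w(Q) = 4 - (3 + Q) = 4 + (-3 - Q) = 1 - Q)
P(o) = o (P(o) = o - 1*0 = o + 0 = o)
V(C) = -1 + 2*C (V(C) = C - (1 - C) = C + (-1 + C) = -1 + 2*C)
-1*(-403494) - 11*(-68)*V(P((-4 + 0)/(3 + 0))) = -1*(-403494) - 11*(-68)*(-1 + 2*((-4 + 0)/(3 + 0))) = 403494 - (-748)*(-1 + 2*(-4/3)) = 403494 - (-748)*(-1 - 8/3) = 403494 - (-748)*(-11)/3 = 403494 - 1*8228/3 = 403494 - 8228/3 = 1202254/3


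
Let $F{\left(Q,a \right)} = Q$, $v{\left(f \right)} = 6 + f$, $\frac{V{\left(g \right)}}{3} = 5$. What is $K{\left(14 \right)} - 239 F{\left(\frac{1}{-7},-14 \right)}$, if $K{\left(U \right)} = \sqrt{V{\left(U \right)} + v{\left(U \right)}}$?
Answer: $\frac{239}{7} + \sqrt{35} \approx 40.059$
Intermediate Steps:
$V{\left(g \right)} = 15$ ($V{\left(g \right)} = 3 \cdot 5 = 15$)
$K{\left(U \right)} = \sqrt{21 + U}$ ($K{\left(U \right)} = \sqrt{15 + \left(6 + U\right)} = \sqrt{21 + U}$)
$K{\left(14 \right)} - 239 F{\left(\frac{1}{-7},-14 \right)} = \sqrt{21 + 14} - \frac{239}{-7} = \sqrt{35} - - \frac{239}{7} = \sqrt{35} + \frac{239}{7} = \frac{239}{7} + \sqrt{35}$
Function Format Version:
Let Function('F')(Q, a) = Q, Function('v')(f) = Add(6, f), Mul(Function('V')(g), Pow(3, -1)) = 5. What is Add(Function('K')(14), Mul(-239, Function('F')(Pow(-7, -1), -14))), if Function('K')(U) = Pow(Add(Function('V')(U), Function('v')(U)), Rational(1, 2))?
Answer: Add(Rational(239, 7), Pow(35, Rational(1, 2))) ≈ 40.059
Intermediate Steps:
Function('V')(g) = 15 (Function('V')(g) = Mul(3, 5) = 15)
Function('K')(U) = Pow(Add(21, U), Rational(1, 2)) (Function('K')(U) = Pow(Add(15, Add(6, U)), Rational(1, 2)) = Pow(Add(21, U), Rational(1, 2)))
Add(Function('K')(14), Mul(-239, Function('F')(Pow(-7, -1), -14))) = Add(Pow(Add(21, 14), Rational(1, 2)), Mul(-239, Pow(-7, -1))) = Add(Pow(35, Rational(1, 2)), Mul(-239, Rational(-1, 7))) = Add(Pow(35, Rational(1, 2)), Rational(239, 7)) = Add(Rational(239, 7), Pow(35, Rational(1, 2)))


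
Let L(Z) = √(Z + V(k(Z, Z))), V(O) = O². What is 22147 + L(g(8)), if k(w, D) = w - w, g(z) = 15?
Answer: 22147 + √15 ≈ 22151.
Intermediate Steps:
k(w, D) = 0
L(Z) = √Z (L(Z) = √(Z + 0²) = √(Z + 0) = √Z)
22147 + L(g(8)) = 22147 + √15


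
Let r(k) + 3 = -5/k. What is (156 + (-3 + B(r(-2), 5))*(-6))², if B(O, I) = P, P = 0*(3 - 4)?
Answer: 30276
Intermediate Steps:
r(k) = -3 - 5/k
P = 0 (P = 0*(-1) = 0)
B(O, I) = 0
(156 + (-3 + B(r(-2), 5))*(-6))² = (156 + (-3 + 0)*(-6))² = (156 - 3*(-6))² = (156 + 18)² = 174² = 30276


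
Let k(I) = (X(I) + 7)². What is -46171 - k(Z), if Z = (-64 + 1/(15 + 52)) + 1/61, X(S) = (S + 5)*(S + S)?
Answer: -15922572073229215063820/279009217337761 ≈ -5.7068e+7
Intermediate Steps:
X(S) = 2*S*(5 + S) (X(S) = (5 + S)*(2*S) = 2*S*(5 + S))
Z = -261440/4087 (Z = (-64 + 1/67) + 1/61 = -4287/67 + 1/61 = -261440/4087 ≈ -63.969)
k(I) = (7 + 2*I*(5 + I))² (k(I) = (2*I*(5 + I) + 7)² = (7 + 2*I*(5 + I))²)
-46171 - k(Z) = -46171 - (7 + 2*(-261440/4087)*(5 - 261440/4087))² = -46171 - (7 + 2*(-261440/4087)*(-241005/4087))² = -46171 - (7 + 126016694400/16703569)² = -46171 - (126133619383/16703569)² = -46171 - 1*15909689938655513300689/279009217337761 = -46171 - 15909689938655513300689/279009217337761 = -15922572073229215063820/279009217337761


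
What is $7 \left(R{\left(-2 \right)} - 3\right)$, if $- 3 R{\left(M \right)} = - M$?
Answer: $- \frac{77}{3} \approx -25.667$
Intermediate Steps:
$R{\left(M \right)} = \frac{M}{3}$ ($R{\left(M \right)} = - \frac{\left(-1\right) M}{3} = \frac{M}{3}$)
$7 \left(R{\left(-2 \right)} - 3\right) = 7 \left(\frac{1}{3} \left(-2\right) - 3\right) = 7 \left(- \frac{2}{3} - 3\right) = 7 \left(- \frac{11}{3}\right) = - \frac{77}{3}$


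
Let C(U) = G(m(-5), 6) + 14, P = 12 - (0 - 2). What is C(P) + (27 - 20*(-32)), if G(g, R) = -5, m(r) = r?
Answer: 676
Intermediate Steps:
P = 14 (P = 12 - 1*(-2) = 12 + 2 = 14)
C(U) = 9 (C(U) = -5 + 14 = 9)
C(P) + (27 - 20*(-32)) = 9 + (27 - 20*(-32)) = 9 + (27 + 640) = 9 + 667 = 676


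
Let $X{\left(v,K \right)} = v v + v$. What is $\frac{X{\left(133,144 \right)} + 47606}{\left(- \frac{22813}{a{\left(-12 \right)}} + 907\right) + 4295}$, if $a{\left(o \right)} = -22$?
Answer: $\frac{1439416}{137257} \approx 10.487$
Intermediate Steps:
$X{\left(v,K \right)} = v + v^{2}$ ($X{\left(v,K \right)} = v^{2} + v = v + v^{2}$)
$\frac{X{\left(133,144 \right)} + 47606}{\left(- \frac{22813}{a{\left(-12 \right)}} + 907\right) + 4295} = \frac{133 \left(1 + 133\right) + 47606}{\left(- \frac{22813}{-22} + 907\right) + 4295} = \frac{133 \cdot 134 + 47606}{\left(\left(-22813\right) \left(- \frac{1}{22}\right) + 907\right) + 4295} = \frac{17822 + 47606}{\left(\frac{22813}{22} + 907\right) + 4295} = \frac{65428}{\frac{42767}{22} + 4295} = \frac{65428}{\frac{137257}{22}} = 65428 \cdot \frac{22}{137257} = \frac{1439416}{137257}$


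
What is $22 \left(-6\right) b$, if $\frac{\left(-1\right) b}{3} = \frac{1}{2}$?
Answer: $198$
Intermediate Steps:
$b = - \frac{3}{2} \approx -1.5$
$22 \left(-6\right) b = 22 \left(-6\right) \left(- \frac{3}{2}\right) = \left(-132\right) \left(- \frac{3}{2}\right) = 198$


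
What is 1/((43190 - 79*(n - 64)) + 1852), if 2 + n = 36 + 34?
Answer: 1/44726 ≈ 2.2358e-5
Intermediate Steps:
n = 68 (n = -2 + (36 + 34) = -2 + 70 = 68)
1/((43190 - 79*(n - 64)) + 1852) = 1/((43190 - 79*(68 - 64)) + 1852) = 1/((43190 - 79*4) + 1852) = 1/((43190 - 1*316) + 1852) = 1/((43190 - 316) + 1852) = 1/(42874 + 1852) = 1/44726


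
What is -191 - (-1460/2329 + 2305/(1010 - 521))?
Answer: -222180676/1138881 ≈ -195.09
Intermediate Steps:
-191 - (-1460/2329 + 2305/(1010 - 521)) = -191 - (-1460*1/2329 + 2305/489) = -191 - (-1460/2329 + 2305*(1/489)) = -191 - (-1460/2329 + 2305/489) = -191 - 1*4654405/1138881 = -191 - 4654405/1138881 = -222180676/1138881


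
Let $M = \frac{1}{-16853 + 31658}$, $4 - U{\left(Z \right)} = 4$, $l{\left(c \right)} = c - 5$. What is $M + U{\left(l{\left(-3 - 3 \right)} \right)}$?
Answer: $\frac{1}{14805} \approx 6.7545 \cdot 10^{-5}$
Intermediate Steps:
$l{\left(c \right)} = -5 + c$ ($l{\left(c \right)} = c - 5 = -5 + c$)
$U{\left(Z \right)} = 0$ ($U{\left(Z \right)} = 4 - 4 = 0$)
$M = \frac{1}{14805} \approx 6.7545 \cdot 10^{-5}$
$M + U{\left(l{\left(-3 - 3 \right)} \right)} = \frac{1}{14805} + 0 = \frac{1}{14805}$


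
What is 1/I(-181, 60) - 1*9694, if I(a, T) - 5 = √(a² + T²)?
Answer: -352241189/36336 + √36361/36336 ≈ -9694.0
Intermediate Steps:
I(a, T) = 5 + √(T² + a²) (I(a, T) = 5 + √(a² + T²) = 5 + √(T² + a²))
1/I(-181, 60) - 1*9694 = 1/(5 + √(60² + (-181)²)) - 1*9694 = 1/(5 + √(3600 + 32761)) - 9694 = 1/(5 + √36361) - 9694 = -9694 + 1/(5 + √36361)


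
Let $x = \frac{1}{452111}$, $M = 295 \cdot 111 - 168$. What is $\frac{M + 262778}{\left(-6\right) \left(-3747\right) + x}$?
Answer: $\frac{133533244405}{10164359503} \approx 13.137$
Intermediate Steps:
$M = 32577$ ($M = 32745 - 168 = 32577$)
$x = \frac{1}{452111} \approx 2.2118 \cdot 10^{-6}$
$\frac{M + 262778}{\left(-6\right) \left(-3747\right) + x} = \frac{32577 + 262778}{\left(-6\right) \left(-3747\right) + \frac{1}{452111}} = \frac{295355}{22482 + \frac{1}{452111}} = \frac{295355}{\frac{10164359503}{452111}} = 295355 \cdot \frac{452111}{10164359503} = \frac{133533244405}{10164359503}$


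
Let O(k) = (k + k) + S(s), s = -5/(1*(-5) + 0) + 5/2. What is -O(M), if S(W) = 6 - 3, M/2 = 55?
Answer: -223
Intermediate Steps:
M = 110 (M = 2*55 = 110)
s = 7/2 (s = -5/(-5 + 0) + 5*(½) = -5/(-5) + 5/2 = -5*(-⅕) + 5/2 = 1 + 5/2 = 7/2 ≈ 3.5000)
S(W) = 3
O(k) = 3 + 2*k (O(k) = (k + k) + 3 = 2*k + 3 = 3 + 2*k)
-O(M) = -(3 + 2*110) = -(3 + 220) = -1*223 = -223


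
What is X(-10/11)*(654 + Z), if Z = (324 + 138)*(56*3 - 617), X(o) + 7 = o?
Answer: 17990208/11 ≈ 1.6355e+6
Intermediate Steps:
X(o) = -7 + o
Z = -207438 (Z = 462*(168 - 617) = 462*(-449) = -207438)
X(-10/11)*(654 + Z) = (-7 - 10/11)*(654 - 207438) = (-7 - 10*1/11)*(-206784) = (-7 - 10/11)*(-206784) = -87/11*(-206784) = 17990208/11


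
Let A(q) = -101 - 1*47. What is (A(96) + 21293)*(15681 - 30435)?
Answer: -311973330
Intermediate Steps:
A(q) = -148 (A(q) = -101 - 47 = -148)
(A(96) + 21293)*(15681 - 30435) = (-148 + 21293)*(15681 - 30435) = 21145*(-14754) = -311973330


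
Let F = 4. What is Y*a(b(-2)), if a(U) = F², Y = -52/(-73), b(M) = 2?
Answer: 832/73 ≈ 11.397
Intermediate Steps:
Y = 52/73 (Y = -52*(-1/73) = 52/73 ≈ 0.71233)
a(U) = 16 (a(U) = 4² = 16)
Y*a(b(-2)) = (52/73)*16 = 832/73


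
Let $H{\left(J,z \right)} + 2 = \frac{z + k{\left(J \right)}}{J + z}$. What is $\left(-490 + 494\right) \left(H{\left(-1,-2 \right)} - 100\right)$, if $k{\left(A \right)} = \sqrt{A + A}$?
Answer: $- \frac{1216}{3} - \frac{4 i \sqrt{2}}{3} \approx -405.33 - 1.8856 i$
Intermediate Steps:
$k{\left(A \right)} = \sqrt{2} \sqrt{A}$ ($k{\left(A \right)} = \sqrt{2 A} = \sqrt{2} \sqrt{A}$)
$H{\left(J,z \right)} = -2 + \frac{z + \sqrt{2} \sqrt{J}}{J + z}$
$\left(-490 + 494\right) \left(H{\left(-1,-2 \right)} - 100\right) = \left(-490 + 494\right) \left(\frac{\left(-1\right) \left(-2\right) - -2 + \sqrt{2} \sqrt{-1}}{-1 - 2} - 100\right) = 4 \left(\frac{2 + 2 + \sqrt{2} i}{-3} - 100\right) = 4 \left(- \frac{2 + 2 + i \sqrt{2}}{3} - 100\right) = 4 \left(- \frac{4 + i \sqrt{2}}{3} - 100\right) = 4 \left(\left(- \frac{4}{3} - \frac{i \sqrt{2}}{3}\right) - 100\right) = 4 \left(- \frac{304}{3} - \frac{i \sqrt{2}}{3}\right) = - \frac{1216}{3} - \frac{4 i \sqrt{2}}{3}$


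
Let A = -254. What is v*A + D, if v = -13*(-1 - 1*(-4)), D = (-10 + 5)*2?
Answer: 9896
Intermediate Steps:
D = -10 (D = -5*2 = -10)
v = -39 (v = -13*(-1 + 4) = -13*3 = -39)
v*A + D = -39*(-254) - 10 = 9906 - 10 = 9896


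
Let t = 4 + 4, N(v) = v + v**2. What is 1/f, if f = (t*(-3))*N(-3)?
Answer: -1/144 ≈ -0.0069444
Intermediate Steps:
t = 8
f = -144 (f = (8*(-3))*(-3*(1 - 3)) = -(-72)*(-2) = -24*6 = -144)
1/f = 1/(-144) = -1/144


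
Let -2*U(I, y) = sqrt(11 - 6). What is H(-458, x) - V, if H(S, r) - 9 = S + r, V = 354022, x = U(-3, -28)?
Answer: -354471 - sqrt(5)/2 ≈ -3.5447e+5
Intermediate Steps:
U(I, y) = -sqrt(5)/2 (U(I, y) = -sqrt(11 - 6)/2 = -sqrt(5)/2)
x = -sqrt(5)/2 ≈ -1.1180
H(S, r) = 9 + S + r (H(S, r) = 9 + (S + r) = 9 + S + r)
H(-458, x) - V = (9 - 458 - sqrt(5)/2) - 1*354022 = (-449 - sqrt(5)/2) - 354022 = -354471 - sqrt(5)/2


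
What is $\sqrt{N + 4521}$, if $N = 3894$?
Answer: $3 \sqrt{935} \approx 91.733$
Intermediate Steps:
$\sqrt{N + 4521} = \sqrt{3894 + 4521} = \sqrt{8415} = 3 \sqrt{935}$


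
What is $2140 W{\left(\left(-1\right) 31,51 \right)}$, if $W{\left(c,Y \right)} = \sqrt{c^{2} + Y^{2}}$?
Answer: $2140 \sqrt{3562} \approx 1.2772 \cdot 10^{5}$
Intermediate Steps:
$W{\left(c,Y \right)} = \sqrt{Y^{2} + c^{2}}$
$2140 W{\left(\left(-1\right) 31,51 \right)} = 2140 \sqrt{51^{2} + \left(\left(-1\right) 31\right)^{2}} = 2140 \sqrt{2601 + \left(-31\right)^{2}} = 2140 \sqrt{2601 + 961} = 2140 \sqrt{3562}$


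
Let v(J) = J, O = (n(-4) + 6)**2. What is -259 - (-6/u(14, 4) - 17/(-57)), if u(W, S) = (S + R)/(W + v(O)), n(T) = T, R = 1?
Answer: -67744/285 ≈ -237.70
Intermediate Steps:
O = 4 (O = (-4 + 6)**2 = 2**2 = 4)
u(W, S) = (1 + S)/(4 + W) (u(W, S) = (S + 1)/(W + 4) = (1 + S)/(4 + W))
-259 - (-6/u(14, 4) - 17/(-57)) = -259 - (-6*(4 + 14)/(1 + 4) - 17/(-57)) = -259 - (-6/(5/18) - 17*(-1/57)) = -259 - (-6/((1/18)*5) + 17/57) = -259 - (-6/5/18 + 17/57) = -259 - (-6*18/5 + 17/57) = -259 - (-108/5 + 17/57) = -259 - 1*(-6071/285) = -259 + 6071/285 = -67744/285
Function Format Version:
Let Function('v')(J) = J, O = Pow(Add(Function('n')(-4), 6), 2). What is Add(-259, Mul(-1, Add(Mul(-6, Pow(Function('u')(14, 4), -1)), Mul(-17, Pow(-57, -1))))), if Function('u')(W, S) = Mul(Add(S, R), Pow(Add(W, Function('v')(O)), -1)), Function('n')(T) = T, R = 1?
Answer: Rational(-67744, 285) ≈ -237.70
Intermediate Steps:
O = 4 (O = Pow(Add(-4, 6), 2) = Pow(2, 2) = 4)
Function('u')(W, S) = Mul(Pow(Add(4, W), -1), Add(1, S)) (Function('u')(W, S) = Mul(Add(S, 1), Pow(Add(W, 4), -1)) = Mul(Add(1, S), Pow(Add(4, W), -1)) = Mul(Pow(Add(4, W), -1), Add(1, S)))
Add(-259, Mul(-1, Add(Mul(-6, Pow(Function('u')(14, 4), -1)), Mul(-17, Pow(-57, -1))))) = Add(-259, Mul(-1, Add(Mul(-6, Pow(Mul(Pow(Add(4, 14), -1), Add(1, 4)), -1)), Mul(-17, Pow(-57, -1))))) = Add(-259, Mul(-1, Add(Mul(-6, Pow(Mul(Pow(18, -1), 5), -1)), Mul(-17, Rational(-1, 57))))) = Add(-259, Mul(-1, Add(Mul(-6, Pow(Mul(Rational(1, 18), 5), -1)), Rational(17, 57)))) = Add(-259, Mul(-1, Add(Mul(-6, Pow(Rational(5, 18), -1)), Rational(17, 57)))) = Add(-259, Mul(-1, Add(Mul(-6, Rational(18, 5)), Rational(17, 57)))) = Add(-259, Mul(-1, Add(Rational(-108, 5), Rational(17, 57)))) = Add(-259, Mul(-1, Rational(-6071, 285))) = Add(-259, Rational(6071, 285)) = Rational(-67744, 285)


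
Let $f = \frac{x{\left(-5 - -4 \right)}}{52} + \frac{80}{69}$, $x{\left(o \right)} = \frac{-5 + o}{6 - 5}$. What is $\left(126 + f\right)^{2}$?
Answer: $\frac{51946158889}{3218436} \approx 16140.0$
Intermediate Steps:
$x{\left(o \right)} = -5 + o$ ($x{\left(o \right)} = \frac{-5 + o}{1} = \left(-5 + o\right) 1 = -5 + o$)
$f = \frac{1873}{1794}$ ($f = \frac{-5 - 1}{52} + \frac{80}{69} = \left(-5 + \left(-5 + 4\right)\right) \frac{1}{52} + 80 \cdot \frac{1}{69} = \left(-5 - 1\right) \frac{1}{52} + \frac{80}{69} = \left(-6\right) \frac{1}{52} + \frac{80}{69} = - \frac{3}{26} + \frac{80}{69} = \frac{1873}{1794} \approx 1.044$)
$\left(126 + f\right)^{2} = \left(126 + \frac{1873}{1794}\right)^{2} = \left(\frac{227917}{1794}\right)^{2} = \frac{51946158889}{3218436}$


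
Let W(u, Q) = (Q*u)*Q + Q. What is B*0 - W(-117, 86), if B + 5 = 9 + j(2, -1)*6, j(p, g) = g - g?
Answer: 865246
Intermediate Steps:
W(u, Q) = Q + u*Q² (W(u, Q) = u*Q² + Q = Q + u*Q²)
j(p, g) = 0
B = 4 (B = -5 + (9 + 0*6) = -5 + (9 + 0) = -5 + 9 = 4)
B*0 - W(-117, 86) = 4*0 - 86*(1 + 86*(-117)) = 0 - 86*(1 - 10062) = 0 - 86*(-10061) = 0 - 1*(-865246) = 0 + 865246 = 865246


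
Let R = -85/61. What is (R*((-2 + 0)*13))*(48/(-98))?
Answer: -53040/2989 ≈ -17.745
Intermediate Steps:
R = -85/61 (R = -85*1/61 = -85/61 ≈ -1.3934)
(R*((-2 + 0)*13))*(48/(-98)) = (-85*(-2 + 0)*13/61)*(48/(-98)) = (-(-170)*13/61)*(48*(-1/98)) = -85/61*(-26)*(-24/49) = (2210/61)*(-24/49) = -53040/2989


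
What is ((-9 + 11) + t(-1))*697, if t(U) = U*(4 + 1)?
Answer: -2091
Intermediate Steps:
t(U) = 5*U (t(U) = U*5 = 5*U)
((-9 + 11) + t(-1))*697 = ((-9 + 11) + 5*(-1))*697 = (2 - 5)*697 = -3*697 = -2091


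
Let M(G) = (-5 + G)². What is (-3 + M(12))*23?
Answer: 1058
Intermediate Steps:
(-3 + M(12))*23 = (-3 + (-5 + 12)²)*23 = (-3 + 7²)*23 = (-3 + 49)*23 = 46*23 = 1058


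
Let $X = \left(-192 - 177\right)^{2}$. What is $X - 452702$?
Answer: $-316541$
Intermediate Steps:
$X = 136161$ ($X = \left(-369\right)^{2} = 136161$)
$X - 452702 = 136161 - 452702 = -316541$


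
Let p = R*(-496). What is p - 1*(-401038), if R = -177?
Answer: 488830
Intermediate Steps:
p = 87792 (p = -177*(-496) = 87792)
p - 1*(-401038) = 87792 - 1*(-401038) = 87792 + 401038 = 488830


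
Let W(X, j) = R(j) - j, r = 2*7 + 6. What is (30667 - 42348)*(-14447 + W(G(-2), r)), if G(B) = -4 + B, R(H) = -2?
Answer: 169012389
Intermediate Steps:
r = 20 (r = 14 + 6 = 20)
W(X, j) = -2 - j
(30667 - 42348)*(-14447 + W(G(-2), r)) = (30667 - 42348)*(-14447 + (-2 - 1*20)) = -11681*(-14447 + (-2 - 20)) = -11681*(-14447 - 22) = -11681*(-14469) = 169012389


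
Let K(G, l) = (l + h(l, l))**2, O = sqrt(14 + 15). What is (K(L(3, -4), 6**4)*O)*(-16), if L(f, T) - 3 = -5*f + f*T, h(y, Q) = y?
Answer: -107495424*sqrt(29) ≈ -5.7888e+8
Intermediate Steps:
L(f, T) = 3 - 5*f + T*f (L(f, T) = 3 + (-5*f + f*T) = 3 + (-5*f + T*f) = 3 - 5*f + T*f)
O = sqrt(29) ≈ 5.3852
K(G, l) = 4*l**2 (K(G, l) = (l + l)**2 = (2*l)**2 = 4*l**2)
(K(L(3, -4), 6**4)*O)*(-16) = ((4*(6**4)**2)*sqrt(29))*(-16) = ((4*1296**2)*sqrt(29))*(-16) = ((4*1679616)*sqrt(29))*(-16) = (6718464*sqrt(29))*(-16) = -107495424*sqrt(29)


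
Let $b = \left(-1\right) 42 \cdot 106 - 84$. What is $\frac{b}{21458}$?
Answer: $- \frac{2268}{10729} \approx -0.21139$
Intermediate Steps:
$b = -4536$ ($b = \left(-42\right) 106 - 84 = -4452 - 84 = -4536$)
$\frac{b}{21458} = - \frac{4536}{21458} = \left(-4536\right) \frac{1}{21458} = - \frac{2268}{10729}$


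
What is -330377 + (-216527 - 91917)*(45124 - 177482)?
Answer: 40824700575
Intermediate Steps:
-330377 + (-216527 - 91917)*(45124 - 177482) = -330377 - 308444*(-132358) = -330377 + 40825030952 = 40824700575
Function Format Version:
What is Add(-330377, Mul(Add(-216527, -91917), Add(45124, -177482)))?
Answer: 40824700575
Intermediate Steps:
Add(-330377, Mul(Add(-216527, -91917), Add(45124, -177482))) = Add(-330377, Mul(-308444, -132358)) = Add(-330377, 40825030952) = 40824700575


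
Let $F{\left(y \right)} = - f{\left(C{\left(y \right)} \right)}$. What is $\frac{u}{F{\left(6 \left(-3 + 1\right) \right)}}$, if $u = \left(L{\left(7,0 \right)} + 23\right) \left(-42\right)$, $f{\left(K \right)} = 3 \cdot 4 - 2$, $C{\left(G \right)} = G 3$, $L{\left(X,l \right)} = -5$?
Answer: $\frac{378}{5} \approx 75.6$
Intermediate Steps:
$C{\left(G \right)} = 3 G$
$f{\left(K \right)} = 10$ ($f{\left(K \right)} = 12 - 2 = 10$)
$u = -756$ ($u = \left(-5 + 23\right) \left(-42\right) = 18 \left(-42\right) = -756$)
$F{\left(y \right)} = -10$ ($F{\left(y \right)} = \left(-1\right) 10 = -10$)
$\frac{u}{F{\left(6 \left(-3 + 1\right) \right)}} = - \frac{756}{-10} = \left(-756\right) \left(- \frac{1}{10}\right) = \frac{378}{5}$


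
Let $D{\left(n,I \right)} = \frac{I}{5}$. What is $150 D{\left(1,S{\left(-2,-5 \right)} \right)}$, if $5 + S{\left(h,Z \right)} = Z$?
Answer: $-300$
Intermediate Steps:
$S{\left(h,Z \right)} = -5 + Z$
$D{\left(n,I \right)} = \frac{I}{5}$ ($D{\left(n,I \right)} = I \frac{1}{5} = \frac{I}{5}$)
$150 D{\left(1,S{\left(-2,-5 \right)} \right)} = 150 \frac{-5 - 5}{5} = 150 \cdot \frac{1}{5} \left(-10\right) = 150 \left(-2\right) = -300$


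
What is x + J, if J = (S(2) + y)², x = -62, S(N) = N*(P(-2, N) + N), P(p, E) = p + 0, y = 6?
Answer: -26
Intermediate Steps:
P(p, E) = p
S(N) = N*(-2 + N)
J = 36 (J = (2*(-2 + 2) + 6)² = (2*0 + 6)² = (0 + 6)² = 6² = 36)
x + J = -62 + 36 = -26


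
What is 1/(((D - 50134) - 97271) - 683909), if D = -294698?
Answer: -1/1126012 ≈ -8.8809e-7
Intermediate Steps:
1/(((D - 50134) - 97271) - 683909) = 1/(((-294698 - 50134) - 97271) - 683909) = 1/((-344832 - 97271) - 683909) = 1/(-442103 - 683909) = 1/(-1126012) = -1/1126012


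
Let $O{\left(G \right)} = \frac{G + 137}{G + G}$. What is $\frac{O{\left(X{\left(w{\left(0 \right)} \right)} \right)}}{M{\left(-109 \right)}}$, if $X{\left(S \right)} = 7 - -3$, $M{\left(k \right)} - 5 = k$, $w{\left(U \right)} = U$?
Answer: $- \frac{147}{2080} \approx -0.070673$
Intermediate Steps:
$M{\left(k \right)} = 5 + k$
$X{\left(S \right)} = 10$ ($X{\left(S \right)} = 7 + 3 = 10$)
$O{\left(G \right)} = \frac{137 + G}{2 G}$
$\frac{O{\left(X{\left(w{\left(0 \right)} \right)} \right)}}{M{\left(-109 \right)}} = \frac{\frac{1}{2} \cdot \frac{1}{10} \left(137 + 10\right)}{5 - 109} = \frac{\frac{1}{2} \cdot \frac{1}{10} \cdot 147}{-104} = \frac{147}{20} \left(- \frac{1}{104}\right) = - \frac{147}{2080}$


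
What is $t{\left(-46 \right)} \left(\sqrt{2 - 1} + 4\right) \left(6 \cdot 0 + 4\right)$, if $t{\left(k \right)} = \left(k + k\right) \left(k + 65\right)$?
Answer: $-34960$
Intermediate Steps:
$t{\left(k \right)} = 2 k \left(65 + k\right)$
$t{\left(-46 \right)} \left(\sqrt{2 - 1} + 4\right) \left(6 \cdot 0 + 4\right) = 2 \left(-46\right) \left(65 - 46\right) \left(\sqrt{2 - 1} + 4\right) \left(6 \cdot 0 + 4\right) = 2 \left(-46\right) 19 \left(\sqrt{1} + 4\right) \left(0 + 4\right) = - 1748 \left(1 + 4\right) 4 = - 1748 \cdot 5 \cdot 4 = \left(-1748\right) 20 = -34960$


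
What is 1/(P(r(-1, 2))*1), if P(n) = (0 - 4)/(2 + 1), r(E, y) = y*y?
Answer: -¾ ≈ -0.75000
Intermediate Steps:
r(E, y) = y²
P(n) = -4/3
1/(P(r(-1, 2))*1) = 1/(-4/3*1) = 1/(-4/3) = -¾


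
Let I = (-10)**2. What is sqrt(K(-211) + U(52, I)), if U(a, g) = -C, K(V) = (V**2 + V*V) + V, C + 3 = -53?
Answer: sqrt(88887) ≈ 298.14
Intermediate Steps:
C = -56 (C = -3 - 53 = -56)
K(V) = V + 2*V**2 (K(V) = (V**2 + V**2) + V = 2*V**2 + V = V + 2*V**2)
I = 100
U(a, g) = 56 (U(a, g) = -1*(-56) = 56)
sqrt(K(-211) + U(52, I)) = sqrt(-211*(1 + 2*(-211)) + 56) = sqrt(-211*(1 - 422) + 56) = sqrt(-211*(-421) + 56) = sqrt(88831 + 56) = sqrt(88887)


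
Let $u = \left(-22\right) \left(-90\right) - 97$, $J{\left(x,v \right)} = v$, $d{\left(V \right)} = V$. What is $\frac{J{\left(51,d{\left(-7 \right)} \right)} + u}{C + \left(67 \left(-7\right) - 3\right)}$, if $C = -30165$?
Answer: $- \frac{1876}{30637} \approx -0.061233$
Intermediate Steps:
$u = 1883$ ($u = 1980 - 97 = 1883$)
$\frac{J{\left(51,d{\left(-7 \right)} \right)} + u}{C + \left(67 \left(-7\right) - 3\right)} = \frac{-7 + 1883}{-30165 + \left(67 \left(-7\right) - 3\right)} = \frac{1876}{-30165 - 472} = \frac{1876}{-30637} = 1876 \left(- \frac{1}{30637}\right) = - \frac{1876}{30637}$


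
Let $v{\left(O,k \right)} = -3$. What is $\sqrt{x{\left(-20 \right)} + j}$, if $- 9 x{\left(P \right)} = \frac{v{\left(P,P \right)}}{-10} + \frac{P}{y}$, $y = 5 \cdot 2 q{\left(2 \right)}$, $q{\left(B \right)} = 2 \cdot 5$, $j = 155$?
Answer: $\frac{\sqrt{139490}}{30} \approx 12.449$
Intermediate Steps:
$q{\left(B \right)} = 10$
$y = 100$ ($y = 5 \cdot 2 \cdot 10 = 10 \cdot 10 = 100$)
$x{\left(P \right)} = - \frac{1}{30} - \frac{P}{900}$ ($x{\left(P \right)} = - \frac{- \frac{3}{-10} + \frac{P}{100}}{9} = - \frac{\left(-3\right) \left(- \frac{1}{10}\right) + P \frac{1}{100}}{9} = - \frac{\frac{3}{10} + \frac{P}{100}}{9} = - \frac{1}{30} - \frac{P}{900}$)
$\sqrt{x{\left(-20 \right)} + j} = \sqrt{\left(- \frac{1}{30} - - \frac{1}{45}\right) + 155} = \sqrt{\left(- \frac{1}{30} + \frac{1}{45}\right) + 155} = \sqrt{- \frac{1}{90} + 155} = \sqrt{\frac{13949}{90}} = \frac{\sqrt{139490}}{30}$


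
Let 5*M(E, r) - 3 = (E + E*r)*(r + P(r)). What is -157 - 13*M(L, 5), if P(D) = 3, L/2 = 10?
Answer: -13304/5 ≈ -2660.8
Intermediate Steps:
L = 20 (L = 2*10 = 20)
M(E, r) = 3/5 + (3 + r)*(E + E*r)/5 (M(E, r) = 3/5 + ((E + E*r)*(r + 3))/5 = 3/5 + ((E + E*r)*(3 + r))/5 = 3/5 + ((3 + r)*(E + E*r))/5 = 3/5 + (3 + r)*(E + E*r)/5)
-157 - 13*M(L, 5) = -157 - 13*(3/5 + (3/5)*20 + (1/5)*20*5**2 + (4/5)*20*5) = -157 - 13*(3/5 + 12 + (1/5)*20*25 + 80) = -157 - 13*(3/5 + 12 + 100 + 80) = -157 - 13*963/5 = -157 - 12519/5 = -13304/5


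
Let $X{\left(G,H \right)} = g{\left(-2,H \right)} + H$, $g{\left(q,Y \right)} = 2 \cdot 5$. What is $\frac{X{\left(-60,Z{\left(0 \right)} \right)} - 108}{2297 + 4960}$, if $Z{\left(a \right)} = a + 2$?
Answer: $- \frac{32}{2419} \approx -0.013229$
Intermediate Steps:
$g{\left(q,Y \right)} = 10$
$Z{\left(a \right)} = 2 + a$
$X{\left(G,H \right)} = 10 + H$
$\frac{X{\left(-60,Z{\left(0 \right)} \right)} - 108}{2297 + 4960} = \frac{\left(10 + \left(2 + 0\right)\right) - 108}{2297 + 4960} = \frac{\left(10 + 2\right) - 108}{7257} = \left(12 - 108\right) \frac{1}{7257} = \left(-96\right) \frac{1}{7257} = - \frac{32}{2419}$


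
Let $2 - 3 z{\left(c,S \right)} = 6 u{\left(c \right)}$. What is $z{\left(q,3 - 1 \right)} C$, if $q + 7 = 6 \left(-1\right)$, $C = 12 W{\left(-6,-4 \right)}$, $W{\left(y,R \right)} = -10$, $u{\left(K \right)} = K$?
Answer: $-3200$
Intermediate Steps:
$C = -120$ ($C = 12 \left(-10\right) = -120$)
$q = -13$ ($q = -7 + 6 \left(-1\right) = -7 - 6 = -13$)
$z{\left(c,S \right)} = \frac{2}{3} - 2 c$ ($z{\left(c,S \right)} = \frac{2}{3} - \frac{6 c}{3} = \frac{2}{3} - 2 c$)
$z{\left(q,3 - 1 \right)} C = \left(\frac{2}{3} - -26\right) \left(-120\right) = \left(\frac{2}{3} + 26\right) \left(-120\right) = \frac{80}{3} \left(-120\right) = -3200$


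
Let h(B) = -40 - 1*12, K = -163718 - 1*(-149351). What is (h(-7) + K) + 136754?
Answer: 122335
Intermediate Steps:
K = -14367 (K = -163718 + 149351 = -14367)
h(B) = -52 (h(B) = -40 - 12 = -52)
(h(-7) + K) + 136754 = (-52 - 14367) + 136754 = -14419 + 136754 = 122335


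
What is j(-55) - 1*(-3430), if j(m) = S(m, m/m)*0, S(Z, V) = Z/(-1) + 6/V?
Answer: 3430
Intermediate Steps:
S(Z, V) = -Z + 6/V (S(Z, V) = Z*(-1) + 6/V = -Z + 6/V)
j(m) = 0 (j(m) = (-m + 6/((m/m)))*0 = (-m + 6/1)*0 = (-m + 6*1)*0 = (-m + 6)*0 = (6 - m)*0 = 0)
j(-55) - 1*(-3430) = 0 - 1*(-3430) = 0 + 3430 = 3430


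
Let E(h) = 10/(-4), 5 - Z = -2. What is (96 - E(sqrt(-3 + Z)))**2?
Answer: 38809/4 ≈ 9702.3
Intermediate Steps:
Z = 7 (Z = 5 - 1*(-2) = 5 + 2 = 7)
E(h) = -5/2 (E(h) = 10*(-1/4) = -5/2)
(96 - E(sqrt(-3 + Z)))**2 = (96 - 1*(-5/2))**2 = (96 + 5/2)**2 = (197/2)**2 = 38809/4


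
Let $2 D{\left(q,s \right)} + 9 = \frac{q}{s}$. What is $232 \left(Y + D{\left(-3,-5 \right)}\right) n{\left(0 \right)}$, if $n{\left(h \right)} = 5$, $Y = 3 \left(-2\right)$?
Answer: $-11832$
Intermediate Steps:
$Y = -6$
$D{\left(q,s \right)} = - \frac{9}{2} + \frac{q}{2 s}$ ($D{\left(q,s \right)} = - \frac{9}{2} + \frac{q \frac{1}{s}}{2} = - \frac{9}{2} + \frac{q}{2 s}$)
$232 \left(Y + D{\left(-3,-5 \right)}\right) n{\left(0 \right)} = 232 \left(-6 + \frac{-3 - -45}{2 \left(-5\right)}\right) 5 = 232 \left(-6 + \frac{1}{2} \left(- \frac{1}{5}\right) \left(-3 + 45\right)\right) 5 = 232 \left(-6 + \frac{1}{2} \left(- \frac{1}{5}\right) 42\right) 5 = 232 \left(-6 - \frac{21}{5}\right) 5 = 232 \left(\left(- \frac{51}{5}\right) 5\right) = 232 \left(-51\right) = -11832$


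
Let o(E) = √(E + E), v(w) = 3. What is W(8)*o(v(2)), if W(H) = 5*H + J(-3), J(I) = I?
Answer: 37*√6 ≈ 90.631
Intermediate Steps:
W(H) = -3 + 5*H (W(H) = 5*H - 3 = -3 + 5*H)
o(E) = √2*√E (o(E) = √(2*E) = √2*√E)
W(8)*o(v(2)) = (-3 + 5*8)*(√2*√3) = (-3 + 40)*√6 = 37*√6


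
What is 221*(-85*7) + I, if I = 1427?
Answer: -130068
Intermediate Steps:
221*(-85*7) + I = 221*(-85*7) + 1427 = 221*(-595) + 1427 = -131495 + 1427 = -130068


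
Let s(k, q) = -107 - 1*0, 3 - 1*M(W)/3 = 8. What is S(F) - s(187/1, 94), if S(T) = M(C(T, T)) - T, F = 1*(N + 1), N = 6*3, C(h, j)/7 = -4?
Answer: 73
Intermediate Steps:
C(h, j) = -28 (C(h, j) = 7*(-4) = -28)
N = 18
M(W) = -15 (M(W) = 9 - 3*8 = 9 - 24 = -15)
s(k, q) = -107 (s(k, q) = -107 + 0 = -107)
F = 19 (F = 1*(18 + 1) = 1*19 = 19)
S(T) = -15 - T
S(F) - s(187/1, 94) = (-15 - 1*19) - 1*(-107) = (-15 - 19) + 107 = -34 + 107 = 73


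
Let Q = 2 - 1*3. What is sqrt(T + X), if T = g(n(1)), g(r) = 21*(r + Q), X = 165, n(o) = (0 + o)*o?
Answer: sqrt(165) ≈ 12.845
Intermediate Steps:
n(o) = o**2 (n(o) = o*o = o**2)
Q = -1 (Q = 2 - 3 = -1)
g(r) = -21 + 21*r (g(r) = 21*(r - 1) = 21*(-1 + r) = -21 + 21*r)
T = 0 (T = -21 + 21*1**2 = -21 + 21*1 = -21 + 21 = 0)
sqrt(T + X) = sqrt(0 + 165) = sqrt(165)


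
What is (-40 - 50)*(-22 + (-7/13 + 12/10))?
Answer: 24966/13 ≈ 1920.5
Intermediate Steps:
(-40 - 50)*(-22 + (-7/13 + 12/10)) = -90*(-22 + (-7*1/13 + 12*(⅒))) = -90*(-22 + (-7/13 + 6/5)) = -90*(-22 + 43/65) = -90*(-1387/65) = 24966/13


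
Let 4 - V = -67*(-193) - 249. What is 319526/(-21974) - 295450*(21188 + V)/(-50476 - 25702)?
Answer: 13806109220343/418483843 ≈ 32991.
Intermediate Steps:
V = -12678 (V = 4 - (-67*(-193) - 249) = 4 - (12931 - 249) = 4 - 1*12682 = 4 - 12682 = -12678)
319526/(-21974) - 295450*(21188 + V)/(-50476 - 25702) = 319526/(-21974) - 295450*(21188 - 12678)/(-50476 - 25702) = 319526*(-1/21974) - 295450/((-76178/8510)) = -159763/10987 - 295450/((-76178*1/8510)) = -159763/10987 - 295450/(-38089/4255) = -159763/10987 - 295450*(-4255/38089) = -159763/10987 + 1257139750/38089 = 13806109220343/418483843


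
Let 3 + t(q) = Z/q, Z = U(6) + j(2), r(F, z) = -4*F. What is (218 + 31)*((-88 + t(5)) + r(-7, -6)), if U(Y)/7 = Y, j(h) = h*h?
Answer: -66981/5 ≈ -13396.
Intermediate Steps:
j(h) = h²
U(Y) = 7*Y
Z = 46 (Z = 7*6 + 2² = 42 + 4 = 46)
t(q) = -3 + 46/q
(218 + 31)*((-88 + t(5)) + r(-7, -6)) = (218 + 31)*((-88 + (-3 + 46/5)) - 4*(-7)) = 249*((-88 + (-3 + 46*(⅕))) + 28) = 249*((-88 + (-3 + 46/5)) + 28) = 249*((-88 + 31/5) + 28) = 249*(-409/5 + 28) = 249*(-269/5) = -66981/5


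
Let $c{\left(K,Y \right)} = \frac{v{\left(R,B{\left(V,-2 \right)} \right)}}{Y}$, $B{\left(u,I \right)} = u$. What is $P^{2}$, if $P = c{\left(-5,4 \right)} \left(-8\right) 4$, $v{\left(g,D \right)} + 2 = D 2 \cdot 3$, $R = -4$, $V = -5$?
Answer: $65536$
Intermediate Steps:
$v{\left(g,D \right)} = -2 + 6 D$ ($v{\left(g,D \right)} = -2 + D 2 \cdot 3 = -2 + 2 D 3 = -2 + 6 D$)
$c{\left(K,Y \right)} = - \frac{32}{Y}$ ($c{\left(K,Y \right)} = \frac{-2 + 6 \left(-5\right)}{Y} = \frac{-2 - 30}{Y} = - \frac{32}{Y}$)
$P = 256$ ($P = - \frac{32}{4} \left(-8\right) 4 = \left(-32\right) \frac{1}{4} \left(-8\right) 4 = \left(-8\right) \left(-8\right) 4 = 64 \cdot 4 = 256$)
$P^{2} = 256^{2} = 65536$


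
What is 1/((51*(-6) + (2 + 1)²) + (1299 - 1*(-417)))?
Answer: 1/1419 ≈ 0.00070472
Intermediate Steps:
1/((51*(-6) + (2 + 1)²) + (1299 - 1*(-417))) = 1/((-306 + 3²) + (1299 + 417)) = 1/((-306 + 9) + 1716) = 1/(-297 + 1716) = 1/1419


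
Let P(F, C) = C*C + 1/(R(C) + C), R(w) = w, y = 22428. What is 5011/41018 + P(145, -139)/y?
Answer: 125780452045/127873286856 ≈ 0.98363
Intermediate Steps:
P(F, C) = C² + 1/(2*C) (P(F, C) = C*C + 1/(C + C) = C² + 1/(2*C))
5011/41018 + P(145, -139)/y = 5011/41018 + ((½ + (-139)³)/(-139))/22428 = 5011*(1/41018) - (½ - 2685619)/139*(1/22428) = 5011/41018 - 1/139*(-5371237/2)*(1/22428) = 5011/41018 + (5371237/278)*(1/22428) = 5011/41018 + 5371237/6234984 = 125780452045/127873286856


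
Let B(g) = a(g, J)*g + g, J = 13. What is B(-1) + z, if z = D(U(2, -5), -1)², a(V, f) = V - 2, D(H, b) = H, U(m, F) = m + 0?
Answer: 6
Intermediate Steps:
U(m, F) = m
a(V, f) = -2 + V
B(g) = g + g*(-2 + g) (B(g) = (-2 + g)*g + g = g*(-2 + g) + g = g + g*(-2 + g))
z = 4 (z = 2² = 4)
B(-1) + z = -(-1 - 1) + 4 = -1*(-2) + 4 = 2 + 4 = 6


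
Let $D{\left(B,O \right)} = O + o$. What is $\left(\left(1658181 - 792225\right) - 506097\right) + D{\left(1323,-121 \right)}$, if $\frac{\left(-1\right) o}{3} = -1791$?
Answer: $365111$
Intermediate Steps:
$o = 5373$ ($o = \left(-3\right) \left(-1791\right) = 5373$)
$D{\left(B,O \right)} = 5373 + O$ ($D{\left(B,O \right)} = O + 5373 = 5373 + O$)
$\left(\left(1658181 - 792225\right) - 506097\right) + D{\left(1323,-121 \right)} = \left(\left(1658181 - 792225\right) - 506097\right) + \left(5373 - 121\right) = \left(865956 - 506097\right) + 5252 = 359859 + 5252 = 365111$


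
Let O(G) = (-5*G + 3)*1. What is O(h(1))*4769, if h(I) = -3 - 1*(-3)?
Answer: 14307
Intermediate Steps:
h(I) = 0 (h(I) = -3 + 3 = 0)
O(G) = 3 - 5*G (O(G) = (3 - 5*G)*1 = 3 - 5*G)
O(h(1))*4769 = (3 - 5*0)*4769 = (3 + 0)*4769 = 3*4769 = 14307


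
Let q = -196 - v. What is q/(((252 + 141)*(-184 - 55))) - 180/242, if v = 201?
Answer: -8405393/11365167 ≈ -0.73957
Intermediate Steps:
q = -397 (q = -196 - 1*201 = -196 - 201 = -397)
q/(((252 + 141)*(-184 - 55))) - 180/242 = -397*1/((-184 - 55)*(252 + 141)) - 180/242 = -397/(393*(-239)) - 180*1/242 = -397/(-93927) - 90/121 = -397*(-1/93927) - 90/121 = 397/93927 - 90/121 = -8405393/11365167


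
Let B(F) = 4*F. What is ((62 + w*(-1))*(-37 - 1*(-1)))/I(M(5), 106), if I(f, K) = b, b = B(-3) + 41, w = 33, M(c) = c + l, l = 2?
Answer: -36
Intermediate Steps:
M(c) = 2 + c (M(c) = c + 2 = 2 + c)
b = 29 (b = 4*(-3) + 41 = -12 + 41 = 29)
I(f, K) = 29
((62 + w*(-1))*(-37 - 1*(-1)))/I(M(5), 106) = ((62 + 33*(-1))*(-37 - 1*(-1)))/29 = ((62 - 33)*(-37 + 1))*(1/29) = (29*(-36))*(1/29) = -1044*1/29 = -36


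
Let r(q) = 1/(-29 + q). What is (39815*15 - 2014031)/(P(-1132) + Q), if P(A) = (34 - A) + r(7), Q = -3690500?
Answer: 31169732/81165349 ≈ 0.38403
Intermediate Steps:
P(A) = 747/22 - A (P(A) = (34 - A) + 1/(-29 + 7) = (34 - A) + 1/(-22) = (34 - A) - 1/22 = 747/22 - A)
(39815*15 - 2014031)/(P(-1132) + Q) = (39815*15 - 2014031)/((747/22 - 1*(-1132)) - 3690500) = (597225 - 2014031)/((747/22 + 1132) - 3690500) = -1416806/(25651/22 - 3690500) = -1416806/(-81165349/22) = -1416806*(-22/81165349) = 31169732/81165349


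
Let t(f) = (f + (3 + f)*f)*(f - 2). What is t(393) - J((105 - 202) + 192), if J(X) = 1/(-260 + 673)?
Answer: 25194739142/413 ≈ 6.1004e+7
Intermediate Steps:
J(X) = 1/413
t(f) = (-2 + f)*(f + f*(3 + f)) (t(f) = (f + f*(3 + f))*(-2 + f) = (-2 + f)*(f + f*(3 + f)))
t(393) - J((105 - 202) + 192) = 393*(-8 + 393² + 2*393) - 1*1/413 = 393*(-8 + 154449 + 786) - 1/413 = 393*155227 - 1/413 = 61004211 - 1/413 = 25194739142/413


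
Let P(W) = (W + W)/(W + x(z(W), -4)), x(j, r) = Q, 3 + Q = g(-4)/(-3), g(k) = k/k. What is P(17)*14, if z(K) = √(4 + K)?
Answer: 1428/41 ≈ 34.829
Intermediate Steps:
g(k) = 1
Q = -10/3 (Q = -3 + 1/(-3) = -3 + 1*(-⅓) = -3 - ⅓ = -10/3 ≈ -3.3333)
x(j, r) = -10/3
P(W) = 2*W/(-10/3 + W) (P(W) = (W + W)/(W - 10/3) = (2*W)/(-10/3 + W) = 2*W/(-10/3 + W))
P(17)*14 = (6*17/(-10 + 3*17))*14 = (6*17/(-10 + 51))*14 = (6*17/41)*14 = (6*17*(1/41))*14 = (102/41)*14 = 1428/41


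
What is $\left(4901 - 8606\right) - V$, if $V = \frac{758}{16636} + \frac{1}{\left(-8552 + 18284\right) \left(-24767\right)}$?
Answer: $- \frac{3714137503322159}{1002453934596} \approx -3705.0$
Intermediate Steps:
$V = \frac{45675643979}{1002453934596}$ ($V = 758 \cdot \frac{1}{16636} + \frac{1}{9732} \left(- \frac{1}{24767}\right) = \frac{379}{8318} + \frac{1}{9732} \left(- \frac{1}{24767}\right) = \frac{379}{8318} - \frac{1}{241032444} = \frac{45675643979}{1002453934596} \approx 0.045564$)
$\left(4901 - 8606\right) - V = \left(4901 - 8606\right) - \frac{45675643979}{1002453934596} = -3705 - \frac{45675643979}{1002453934596} = - \frac{3714137503322159}{1002453934596}$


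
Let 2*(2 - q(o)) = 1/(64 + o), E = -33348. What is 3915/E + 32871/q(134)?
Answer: 20670715143/1256108 ≈ 16456.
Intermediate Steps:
q(o) = 2 - 1/(2*(64 + o))
3915/E + 32871/q(134) = 3915/(-33348) + 32871/(((255 + 4*134)/(2*(64 + 134)))) = 3915*(-1/33348) + 32871/(((1/2)*(255 + 536)/198)) = -1305/11116 + 32871/(((1/2)*(1/198)*791)) = -1305/11116 + 32871/(791/396) = -1305/11116 + 32871*(396/791) = -1305/11116 + 13016916/791 = 20670715143/1256108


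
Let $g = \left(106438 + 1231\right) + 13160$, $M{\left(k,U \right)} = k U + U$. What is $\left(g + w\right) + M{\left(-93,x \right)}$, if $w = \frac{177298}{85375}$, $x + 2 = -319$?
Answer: $\frac{12837247673}{85375} \approx 1.5036 \cdot 10^{5}$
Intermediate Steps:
$x = -321$ ($x = -2 - 319 = -321$)
$w = \frac{177298}{85375}$ ($w = 177298 \cdot \frac{1}{85375} = \frac{177298}{85375} \approx 2.0767$)
$M{\left(k,U \right)} = U + U k$ ($M{\left(k,U \right)} = U k + U = U + U k$)
$g = 120829$ ($g = 107669 + 13160 = 120829$)
$\left(g + w\right) + M{\left(-93,x \right)} = \left(120829 + \frac{177298}{85375}\right) - 321 \left(1 - 93\right) = \frac{10315953173}{85375} - -29532 = \frac{10315953173}{85375} + 29532 = \frac{12837247673}{85375}$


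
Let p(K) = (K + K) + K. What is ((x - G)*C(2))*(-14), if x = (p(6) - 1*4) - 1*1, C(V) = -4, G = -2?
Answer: 840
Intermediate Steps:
p(K) = 3*K (p(K) = 2*K + K = 3*K)
x = 13 (x = (3*6 - 1*4) - 1*1 = (18 - 4) - 1 = 14 - 1 = 13)
((x - G)*C(2))*(-14) = ((13 - 1*(-2))*(-4))*(-14) = ((13 + 2)*(-4))*(-14) = (15*(-4))*(-14) = -60*(-14) = 840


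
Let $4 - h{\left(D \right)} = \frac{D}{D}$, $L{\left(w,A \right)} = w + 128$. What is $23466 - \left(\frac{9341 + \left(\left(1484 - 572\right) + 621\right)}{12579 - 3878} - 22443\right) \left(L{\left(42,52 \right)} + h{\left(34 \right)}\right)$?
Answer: $\frac{33985138403}{8701} \approx 3.9059 \cdot 10^{6}$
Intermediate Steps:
$L{\left(w,A \right)} = 128 + w$
$h{\left(D \right)} = 3$ ($h{\left(D \right)} = 4 - \frac{D}{D} = 4 - 1 = 3$)
$23466 - \left(\frac{9341 + \left(\left(1484 - 572\right) + 621\right)}{12579 - 3878} - 22443\right) \left(L{\left(42,52 \right)} + h{\left(34 \right)}\right) = 23466 - \left(\frac{9341 + \left(\left(1484 - 572\right) + 621\right)}{12579 - 3878} - 22443\right) \left(\left(128 + 42\right) + 3\right) = 23466 - \left(\frac{9341 + \left(912 + 621\right)}{8701} - 22443\right) \left(170 + 3\right) = 23466 - \left(\left(9341 + 1533\right) \frac{1}{8701} - 22443\right) 173 = 23466 - \left(10874 \cdot \frac{1}{8701} - 22443\right) 173 = 23466 - \left(\frac{10874}{8701} - 22443\right) 173 = 23466 - \left(- \frac{195265669}{8701}\right) 173 = 23466 - - \frac{33780960737}{8701} = 23466 + \frac{33780960737}{8701} = \frac{33985138403}{8701}$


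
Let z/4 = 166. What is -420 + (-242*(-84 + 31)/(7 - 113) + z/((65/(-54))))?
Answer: -71021/65 ≈ -1092.6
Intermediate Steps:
z = 664 (z = 4*166 = 664)
-420 + (-242*(-84 + 31)/(7 - 113) + z/((65/(-54)))) = -420 + (-242*(-84 + 31)/(7 - 113) + 664/((65/(-54)))) = -420 + (-242/((-106/(-53))) + 664/((65*(-1/54)))) = -420 + (-242/((-106*(-1/53))) + 664/(-65/54)) = -420 + (-242/2 + 664*(-54/65)) = -420 + (-242*½ - 35856/65) = -420 + (-121 - 35856/65) = -420 - 43721/65 = -71021/65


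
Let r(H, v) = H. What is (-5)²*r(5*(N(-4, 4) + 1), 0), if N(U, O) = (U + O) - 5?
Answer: -500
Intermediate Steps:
N(U, O) = -5 + O + U (N(U, O) = (O + U) - 5 = -5 + O + U)
(-5)²*r(5*(N(-4, 4) + 1), 0) = (-5)²*(5*((-5 + 4 - 4) + 1)) = 25*(5*(-5 + 1)) = 25*(5*(-4)) = 25*(-20) = -500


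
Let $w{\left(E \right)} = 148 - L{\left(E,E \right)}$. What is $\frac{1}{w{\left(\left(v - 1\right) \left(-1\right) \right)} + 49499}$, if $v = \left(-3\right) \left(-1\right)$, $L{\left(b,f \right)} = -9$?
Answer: $\frac{1}{49656} \approx 2.0139 \cdot 10^{-5}$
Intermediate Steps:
$v = 3$
$w{\left(E \right)} = 157$ ($w{\left(E \right)} = 148 - -9 = 148 + 9 = 157$)
$\frac{1}{w{\left(\left(v - 1\right) \left(-1\right) \right)} + 49499} = \frac{1}{157 + 49499} = \frac{1}{49656}$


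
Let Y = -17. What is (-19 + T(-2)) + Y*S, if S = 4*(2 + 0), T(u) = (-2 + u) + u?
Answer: -161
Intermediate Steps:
T(u) = -2 + 2*u
S = 8 (S = 4*2 = 8)
(-19 + T(-2)) + Y*S = (-19 + (-2 + 2*(-2))) - 17*8 = (-19 + (-2 - 4)) - 136 = (-19 - 6) - 136 = -25 - 136 = -161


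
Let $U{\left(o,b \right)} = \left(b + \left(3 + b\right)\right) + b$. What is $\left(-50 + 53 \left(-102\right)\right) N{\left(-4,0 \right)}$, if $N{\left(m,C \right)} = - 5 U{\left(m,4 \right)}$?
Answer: $409200$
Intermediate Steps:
$U{\left(o,b \right)} = 3 + 3 b$ ($U{\left(o,b \right)} = \left(3 + 2 b\right) + b = 3 + 3 b$)
$N{\left(m,C \right)} = -75$ ($N{\left(m,C \right)} = - 5 \left(3 + 3 \cdot 4\right) = - 5 \left(3 + 12\right) = \left(-5\right) 15 = -75$)
$\left(-50 + 53 \left(-102\right)\right) N{\left(-4,0 \right)} = \left(-50 + 53 \left(-102\right)\right) \left(-75\right) = \left(-50 - 5406\right) \left(-75\right) = \left(-5456\right) \left(-75\right) = 409200$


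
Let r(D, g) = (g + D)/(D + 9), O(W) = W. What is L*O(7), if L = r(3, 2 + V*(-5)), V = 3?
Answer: -35/6 ≈ -5.8333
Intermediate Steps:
r(D, g) = (D + g)/(9 + D)
L = -⅚ (L = (3 + (2 + 3*(-5)))/(9 + 3) = (3 + (2 - 15))/12 = (3 - 13)/12 = (1/12)*(-10) = -⅚ ≈ -0.83333)
L*O(7) = -⅚*7 = -35/6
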